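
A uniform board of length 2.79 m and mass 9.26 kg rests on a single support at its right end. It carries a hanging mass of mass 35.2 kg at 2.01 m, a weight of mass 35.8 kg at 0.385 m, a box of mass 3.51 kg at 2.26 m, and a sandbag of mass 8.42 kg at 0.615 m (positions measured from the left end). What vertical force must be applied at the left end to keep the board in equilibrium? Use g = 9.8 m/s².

Take moments about the right end.
Beam weight: 9.26 × 9.8 = 90.75 N down at 1.395 m → arm 1.395 m, τ = 90.75 × 1.395 = 126.6 N·m counterclockwise.
Hanging mass: 35.2 × 9.8 = 345 N down at 2.01 m → arm 0.78 m, τ = 345 × 0.78 = 269.1 N·m counterclockwise.
Weight: 35.8 × 9.8 = 350.8 N down at 0.385 m → arm 2.405 m, τ = 350.8 × 2.405 = 843.7 N·m counterclockwise.
Box: 3.51 × 9.8 = 34.4 N down at 2.26 m → arm 0.53 m, τ = 34.4 × 0.53 = 18.23 N·m counterclockwise.
Sandbag: 8.42 × 9.8 = 82.52 N down at 0.615 m → arm 2.175 m, τ = 82.52 × 2.175 = 179.5 N·m counterclockwise.
Net moment of the loads = 1437 N·m counterclockwise.
The upward force F acts at the left end, arm 2.79 m, giving F × 2.79 clockwise.
Setting net torque to zero: F × 2.79 = 1437 → F = 1437 / 2.79 = 515 N.

F ≈ 515 N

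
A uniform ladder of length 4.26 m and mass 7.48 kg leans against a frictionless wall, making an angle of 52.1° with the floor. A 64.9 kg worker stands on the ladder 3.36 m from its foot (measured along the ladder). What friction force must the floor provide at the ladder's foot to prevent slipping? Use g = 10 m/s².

f ≈ 428 N

Sum moments about the foot of the ladder (the floor normal and friction both act there and drop out).
Ladder weight 7.48×10 = 74.8 N acts at 2.13 m along the ladder; its horizontal arm is 2.13·cos52.1° = 1.308 m → τ = 97.84 N·m clockwise.
Worker: 64.9×10 = 649 N at 3.36 m → arm 2.064 m → τ = 1340 N·m clockwise.
Wall normal N acts horizontally at the top; its moment arm is the height L sinθ = 4.26·sin52.1° = 3.361 m, counterclockwise.
Setting net torque to zero: N × 3.361 = 1438 → N = 428 N.
ΣFx = 0: friction at the foot balances the wall's push, so f = N_wall = 428 N.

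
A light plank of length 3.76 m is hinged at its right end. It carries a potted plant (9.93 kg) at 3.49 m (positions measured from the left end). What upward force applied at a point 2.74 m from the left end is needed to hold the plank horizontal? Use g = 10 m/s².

F ≈ 26.3 N

About the right end:
Potted plant: 9.93 × 10 = 99.3 N down at 3.49 m → arm 0.27 m, τ = 99.3 × 0.27 = 26.81 N·m counterclockwise.
Net moment of the loads = 26.81 N·m counterclockwise.
The upward force F acts at a point 2.74 m from the left end, arm 1.02 m, giving F × 1.02 clockwise.
Balancing moments: F × 1.02 = 26.81, giving F = 26.81 / 1.02 = 26.3 N.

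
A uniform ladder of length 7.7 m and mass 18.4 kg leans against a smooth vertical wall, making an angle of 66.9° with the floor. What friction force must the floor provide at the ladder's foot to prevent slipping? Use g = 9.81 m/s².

f ≈ 38.5 N

Choose the foot of the ladder as the axis so the floor normal and friction both act there and drop out.
Ladder weight 18.4×9.81 = 180.5 N acts at 3.85 m along the ladder; its horizontal arm is 3.85·cos66.9° = 1.51 m → τ = 272.6 N·m clockwise.
Wall normal N acts horizontally at the top; its moment arm is the height L sinθ = 7.7·sin66.9° = 7.083 m, counterclockwise.
For rotational equilibrium, N × 7.083 = 272.6, so N = 38.5 N.
ΣFx = 0: friction at the foot balances the wall's push, so f = N_wall = 38.5 N.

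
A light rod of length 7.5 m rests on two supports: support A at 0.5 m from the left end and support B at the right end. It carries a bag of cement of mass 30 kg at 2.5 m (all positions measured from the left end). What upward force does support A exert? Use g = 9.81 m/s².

Taking torques about support B:
Bag of cement: 30 × 9.81 = 294.3 N down at 2.5 m → arm 5 m, τ = 294.3 × 5 = 1472 N·m counterclockwise.
Net load moment about support B = 1472 N·m counterclockwise.
Reaction R at support A is upward at 0.5 m, arm 7 m → moment R × 7 clockwise.
Setting net torque to zero: R × 7 = 1472 → R = 210 N.

R_A ≈ 210 N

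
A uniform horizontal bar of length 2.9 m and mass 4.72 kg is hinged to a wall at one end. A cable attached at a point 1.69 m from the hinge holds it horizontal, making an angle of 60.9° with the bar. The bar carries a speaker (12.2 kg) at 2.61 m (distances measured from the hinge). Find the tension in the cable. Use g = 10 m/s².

T ≈ 262 N

Sum moments about the hinge (the unknown hinge reaction has zero arm there).
Beam weight: 4.72 × 10 = 47.2 N down at 1.45 m → arm 1.45 m, τ = 47.2 × 1.45 = 68.44 N·m clockwise.
Speaker: 12.2 × 10 = 122 N down at 2.61 m → arm 2.61 m, τ = 122 × 2.61 = 318.4 N·m clockwise.
Total clockwise load moment = 386.8 N·m.
The cable tension T acts at 1.69 m; only its component perpendicular to the bar, T sinθ, produces torque. sin 60.9° = 0.8738.
Στ = 0 ⇒ T × 1.69 × 0.8738 = 386.8 ⇒ T = 386.8 / 1.477 = 262 N.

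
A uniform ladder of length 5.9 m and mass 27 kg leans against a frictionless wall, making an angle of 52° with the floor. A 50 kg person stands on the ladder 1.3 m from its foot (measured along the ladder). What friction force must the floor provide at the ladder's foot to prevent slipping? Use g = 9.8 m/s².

Choose the foot of the ladder as the axis so the floor normal and friction both act there and drop out.
Ladder weight 27×9.8 = 264.6 N acts at 2.95 m along the ladder; its horizontal arm is 2.95·cos52° = 1.816 m → τ = 480.5 N·m clockwise.
Person: 50×9.8 = 490 N at 1.3 m → arm 0.8004 m → τ = 392.2 N·m clockwise.
Wall normal N acts horizontally at the top; its moment arm is the height L sinθ = 5.9·sin52° = 4.649 m, counterclockwise.
Balancing moments: N × 4.649 = 872.7, giving N = 188 N.
ΣFx = 0: friction at the foot balances the wall's push, so f = N_wall = 188 N.

f ≈ 188 N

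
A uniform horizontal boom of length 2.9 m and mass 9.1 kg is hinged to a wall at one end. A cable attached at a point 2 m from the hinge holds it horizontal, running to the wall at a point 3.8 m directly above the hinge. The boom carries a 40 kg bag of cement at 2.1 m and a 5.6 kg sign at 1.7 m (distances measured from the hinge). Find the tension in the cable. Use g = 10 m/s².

Sum moments about the hinge (the unknown hinge reaction has zero arm there).
Beam weight: 9.1 × 10 = 91 N down at 1.45 m → arm 1.45 m, τ = 91 × 1.45 = 131.9 N·m clockwise.
Bag of cement: 40 × 10 = 400 N down at 2.1 m → arm 2.1 m, τ = 400 × 2.1 = 840 N·m clockwise.
Sign: 5.6 × 10 = 56 N down at 1.7 m → arm 1.7 m, τ = 56 × 1.7 = 95.2 N·m clockwise.
Total clockwise load moment = 1067 N·m.
The cable tension T acts at 2 m; only its component perpendicular to the boom, T sinθ, produces torque. sinθ = h/√(h²+d²) = 3.8/√(3.8²+2²) = 0.8849.
For rotational equilibrium, T × 2 × 0.8849 = 1067, so T = 1067 / 1.77 = 603 N.

T ≈ 603 N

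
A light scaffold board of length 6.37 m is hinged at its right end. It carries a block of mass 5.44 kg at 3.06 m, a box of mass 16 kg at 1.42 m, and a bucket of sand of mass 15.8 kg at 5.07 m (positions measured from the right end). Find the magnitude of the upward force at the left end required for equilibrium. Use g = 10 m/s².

Taking torques about the right end:
Block: 5.44 × 10 = 54.4 N down at 3.06 m → arm 3.06 m, τ = 54.4 × 3.06 = 166.5 N·m counterclockwise.
Box: 16 × 10 = 160 N down at 1.42 m → arm 1.42 m, τ = 160 × 1.42 = 227.2 N·m counterclockwise.
Bucket of sand: 15.8 × 10 = 158 N down at 5.07 m → arm 5.07 m, τ = 158 × 5.07 = 801.1 N·m counterclockwise.
Net moment of the loads = 1195 N·m counterclockwise.
The upward force F acts at the left end, arm 6.37 m, giving F × 6.37 clockwise.
Στ = 0 ⇒ F × 6.37 = 1195 ⇒ F = 1195 / 6.37 = 188 N.

F ≈ 188 N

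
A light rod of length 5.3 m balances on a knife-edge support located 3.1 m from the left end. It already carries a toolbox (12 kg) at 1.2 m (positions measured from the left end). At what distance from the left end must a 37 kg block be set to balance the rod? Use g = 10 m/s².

Choose the knife-edge support (at 3.1 m from the left end) as the axis so the support reaction has zero arm there.
Toolbox: 12 × 10 = 120 N down at 1.2 m → arm 1.9 m, τ = 120 × 1.9 = 228 N·m counterclockwise.
Net moment of existing loads = 228 N·m counterclockwise.
The block weighs 37 × 10 = 370 N and must supply an equal clockwise moment, so its lever arm about the knife-edge support is 228 / 370 = 0.616 m.
That puts it at 3.1 + 0.616 = 3.72 m from the left end.

x ≈ 3.72 m from the left end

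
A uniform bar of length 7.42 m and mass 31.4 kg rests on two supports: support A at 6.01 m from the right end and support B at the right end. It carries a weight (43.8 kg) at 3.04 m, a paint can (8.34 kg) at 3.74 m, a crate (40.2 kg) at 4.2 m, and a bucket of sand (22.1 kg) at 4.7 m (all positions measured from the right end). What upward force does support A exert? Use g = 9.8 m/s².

Choose support B as the axis so its reaction then has zero moment arm.
Beam weight: 31.4 × 9.8 = 307.7 N down at 3.71 m → arm 3.71 m, τ = 307.7 × 3.71 = 1142 N·m counterclockwise.
Weight: 43.8 × 9.8 = 429.2 N down at 3.04 m → arm 3.04 m, τ = 429.2 × 3.04 = 1305 N·m counterclockwise.
Paint can: 8.34 × 9.8 = 81.73 N down at 3.74 m → arm 3.74 m, τ = 81.73 × 3.74 = 305.7 N·m counterclockwise.
Crate: 40.2 × 9.8 = 394 N down at 4.2 m → arm 4.2 m, τ = 394 × 4.2 = 1655 N·m counterclockwise.
Bucket of sand: 22.1 × 9.8 = 216.6 N down at 4.7 m → arm 4.7 m, τ = 216.6 × 4.7 = 1018 N·m counterclockwise.
Net load moment about support B = 5426 N·m counterclockwise.
Reaction R at support A is upward at 6.01 m, arm 6.01 m → moment R × 6.01 clockwise.
For rotational equilibrium, R × 6.01 = 5426, so R = 903 N.

R_A ≈ 903 N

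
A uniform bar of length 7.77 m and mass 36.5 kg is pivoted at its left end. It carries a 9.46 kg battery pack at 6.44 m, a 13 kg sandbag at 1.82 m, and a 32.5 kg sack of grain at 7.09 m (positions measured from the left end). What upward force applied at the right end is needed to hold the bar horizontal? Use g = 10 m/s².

Taking torques about the left end:
Beam weight: 36.5 × 10 = 365 N down at 3.885 m → arm 3.885 m, τ = 365 × 3.885 = 1418 N·m clockwise.
Battery pack: 9.46 × 10 = 94.6 N down at 6.44 m → arm 6.44 m, τ = 94.6 × 6.44 = 609.2 N·m clockwise.
Sandbag: 13 × 10 = 130 N down at 1.82 m → arm 1.82 m, τ = 130 × 1.82 = 236.6 N·m clockwise.
Sack of grain: 32.5 × 10 = 325 N down at 7.09 m → arm 7.09 m, τ = 325 × 7.09 = 2304 N·m clockwise.
Net moment of the loads = 4568 N·m clockwise.
The upward force F acts at the right end, arm 7.77 m, giving F × 7.77 counterclockwise.
For rotational equilibrium, F × 7.77 = 4568, so F = 4568 / 7.77 = 588 N.

F ≈ 588 N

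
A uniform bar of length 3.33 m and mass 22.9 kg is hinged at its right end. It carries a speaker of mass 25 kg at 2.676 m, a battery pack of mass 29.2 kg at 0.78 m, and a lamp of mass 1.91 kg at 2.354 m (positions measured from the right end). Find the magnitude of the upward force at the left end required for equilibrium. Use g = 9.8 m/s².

F ≈ 389 N

About the right end:
Beam weight: 22.9 × 9.8 = 224.4 N down at 1.665 m → arm 1.665 m, τ = 224.4 × 1.665 = 373.6 N·m counterclockwise.
Speaker: 25 × 9.8 = 245 N down at 2.676 m → arm 2.676 m, τ = 245 × 2.676 = 655.6 N·m counterclockwise.
Battery pack: 29.2 × 9.8 = 286.2 N down at 0.78 m → arm 0.78 m, τ = 286.2 × 0.78 = 223.2 N·m counterclockwise.
Lamp: 1.91 × 9.8 = 18.72 N down at 2.354 m → arm 2.354 m, τ = 18.72 × 2.354 = 44.07 N·m counterclockwise.
Net moment of the loads = 1296 N·m counterclockwise.
The upward force F acts at the left end, arm 3.33 m, giving F × 3.33 clockwise.
Balancing moments: F × 3.33 = 1296, giving F = 1296 / 3.33 = 389 N.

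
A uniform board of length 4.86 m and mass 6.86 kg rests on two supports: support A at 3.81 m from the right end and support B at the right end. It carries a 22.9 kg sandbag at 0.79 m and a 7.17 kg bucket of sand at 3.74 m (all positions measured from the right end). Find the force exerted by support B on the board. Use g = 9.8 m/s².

R_B ≈ 204 N

Taking torques about support A:
Beam weight: 6.86 × 9.8 = 67.23 N down at 2.43 m → arm 1.38 m, τ = 67.23 × 1.38 = 92.78 N·m clockwise.
Sandbag: 22.9 × 9.8 = 224.4 N down at 0.79 m → arm 3.02 m, τ = 224.4 × 3.02 = 677.7 N·m clockwise.
Bucket of sand: 7.17 × 9.8 = 70.27 N down at 3.74 m → arm 0.07 m, τ = 70.27 × 0.07 = 4.919 N·m clockwise.
Net load moment about support A = 775.4 N·m clockwise.
Reaction R at support B is upward at 0 m, arm 3.81 m → moment R × 3.81 counterclockwise.
Setting net torque to zero: R × 3.81 = 775.4 → R = 204 N.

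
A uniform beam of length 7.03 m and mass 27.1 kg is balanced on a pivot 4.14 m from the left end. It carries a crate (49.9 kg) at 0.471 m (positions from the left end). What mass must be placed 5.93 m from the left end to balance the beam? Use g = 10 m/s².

Choose the pivot (at 4.14 m from the left end) as the axis so the support reaction has zero arm there.
Beam weight: 27.1 × 10 = 271 N down at 3.515 m → arm 0.625 m, τ = 271 × 0.625 = 169.4 N·m counterclockwise.
Crate: 49.9 × 10 = 499 N down at 0.471 m → arm 3.669 m, τ = 499 × 3.669 = 1831 N·m counterclockwise.
Net moment of known loads = 2000 N·m counterclockwise.
An unknown mass m at 5.93 m has arm 1.79 m; its moment is m·g·1.79 clockwise.
For rotational equilibrium, m × 10 × 1.79 = 2000, so m = 2000 / (10 × 1.79) = 112 kg.

m ≈ 112 kg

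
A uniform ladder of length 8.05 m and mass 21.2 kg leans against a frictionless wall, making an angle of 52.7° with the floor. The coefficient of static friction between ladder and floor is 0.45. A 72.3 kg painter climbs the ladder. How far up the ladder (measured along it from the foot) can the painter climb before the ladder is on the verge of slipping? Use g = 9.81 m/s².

About the foot of the ladder:
Ladder weight 21.2×9.81 = 208 N acts at 4.025 m along the ladder; its horizontal arm is 4.025·cos52.7° = 2.439 m → τ = 507.3 N·m clockwise.
Painter weight 72.3×9.81 = 709.3 N at distance d → arm d·cos52.7° → τ = 709.3·d·0.606 clockwise.
Wall normal N at the top has arm L sinθ = 6.404 m counterclockwise, so Στ = 0 gives N·6.404 = 507.3 + 429.8·d.
ΣFy = 0 ⇒ N_floor = 917.3 N, so the maximum friction is μ_s·N_floor = 0.45×917.3 = 412.8 N. ΣFx = 0 ⇒ N_wall = f, so at the slipping point N = 412.8 N.
Substituting: 412.8×6.404 = 507.3 + 429.8·d ⇒ d = (2644 − 507.3) / 429.8 = 4.97 m.

d ≈ 4.97 m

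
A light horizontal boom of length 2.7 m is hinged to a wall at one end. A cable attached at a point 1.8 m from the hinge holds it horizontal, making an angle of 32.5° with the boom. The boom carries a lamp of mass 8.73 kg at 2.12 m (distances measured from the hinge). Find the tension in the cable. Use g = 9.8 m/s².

About the hinge:
Lamp: 8.73 × 9.8 = 85.55 N down at 2.12 m → arm 2.12 m, τ = 85.55 × 2.12 = 181.4 N·m clockwise.
Total clockwise load moment = 181.4 N·m.
The cable tension T acts at 1.8 m; only its component perpendicular to the boom, T sinθ, produces torque. sin 32.5° = 0.5373.
Balancing moments: T × 1.8 × 0.5373 = 181.4, giving T = 181.4 / 0.9671 = 188 N.

T ≈ 188 N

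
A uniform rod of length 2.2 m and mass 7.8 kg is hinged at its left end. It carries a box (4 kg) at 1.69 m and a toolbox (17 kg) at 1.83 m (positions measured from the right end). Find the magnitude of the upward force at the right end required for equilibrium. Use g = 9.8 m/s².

About the left end:
Beam weight: 7.8 × 9.8 = 76.44 N down at 1.1 m → arm 1.1 m, τ = 76.44 × 1.1 = 84.08 N·m clockwise.
Box: 4 × 9.8 = 39.2 N down at 1.69 m → arm 0.51 m, τ = 39.2 × 0.51 = 19.99 N·m clockwise.
Toolbox: 17 × 9.8 = 166.6 N down at 1.83 m → arm 0.37 m, τ = 166.6 × 0.37 = 61.64 N·m clockwise.
Net moment of the loads = 165.7 N·m clockwise.
The upward force F acts at the right end, arm 2.2 m, giving F × 2.2 counterclockwise.
Στ = 0 ⇒ F × 2.2 = 165.7 ⇒ F = 165.7 / 2.2 = 75.3 N.

F ≈ 75.3 N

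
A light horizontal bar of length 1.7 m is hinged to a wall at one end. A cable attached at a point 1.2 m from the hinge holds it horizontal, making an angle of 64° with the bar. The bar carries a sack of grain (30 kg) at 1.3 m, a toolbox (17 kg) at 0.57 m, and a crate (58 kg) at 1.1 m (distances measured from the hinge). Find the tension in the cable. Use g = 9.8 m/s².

T ≈ 1020 N

Taking torques about the hinge:
Sack of grain: 30 × 9.8 = 294 N down at 1.3 m → arm 1.3 m, τ = 294 × 1.3 = 382.2 N·m clockwise.
Toolbox: 17 × 9.8 = 166.6 N down at 0.57 m → arm 0.57 m, τ = 166.6 × 0.57 = 94.96 N·m clockwise.
Crate: 58 × 9.8 = 568.4 N down at 1.1 m → arm 1.1 m, τ = 568.4 × 1.1 = 625.2 N·m clockwise.
Total clockwise load moment = 1102 N·m.
The cable tension T acts at 1.2 m; only its component perpendicular to the bar, T sinθ, produces torque. sin 64° = 0.8988.
For rotational equilibrium, T × 1.2 × 0.8988 = 1102, so T = 1102 / 1.079 = 1020 N.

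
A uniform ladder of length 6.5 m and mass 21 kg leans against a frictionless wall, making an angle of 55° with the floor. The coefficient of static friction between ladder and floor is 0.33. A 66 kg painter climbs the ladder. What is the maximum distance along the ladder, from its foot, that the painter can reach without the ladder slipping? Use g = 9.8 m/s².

Sum moments about the foot of the ladder (the floor normal and friction both act there and drop out).
Ladder weight 21×9.8 = 205.8 N acts at 3.25 m along the ladder; its horizontal arm is 3.25·cos55° = 1.864 m → τ = 383.6 N·m clockwise.
Painter weight 66×9.8 = 646.8 N at distance d → arm d·cos55° → τ = 646.8·d·0.5736 clockwise.
Wall normal N at the top has arm L sinθ = 5.324 m counterclockwise, so Στ = 0 gives N·5.324 = 383.6 + 371·d.
ΣFy = 0 ⇒ N_floor = 852.6 N, so the maximum friction is μ_s·N_floor = 0.33×852.6 = 281.4 N. ΣFx = 0 ⇒ N_wall = f, so at the slipping point N = 281.4 N.
Substituting: 281.4×5.324 = 383.6 + 371·d ⇒ d = (1498 − 383.6) / 371 = 3 m.

d ≈ 3 m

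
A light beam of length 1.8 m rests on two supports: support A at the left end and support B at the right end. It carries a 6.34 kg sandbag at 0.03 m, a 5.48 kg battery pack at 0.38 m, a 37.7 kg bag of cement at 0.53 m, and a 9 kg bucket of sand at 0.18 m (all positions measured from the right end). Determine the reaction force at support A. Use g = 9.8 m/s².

R_A ≈ 130 N

Take moments about support B.
Sandbag: 6.34 × 9.8 = 62.13 N down at 0.03 m → arm 0.03 m, τ = 62.13 × 0.03 = 1.864 N·m counterclockwise.
Battery pack: 5.48 × 9.8 = 53.7 N down at 0.38 m → arm 0.38 m, τ = 53.7 × 0.38 = 20.41 N·m counterclockwise.
Bag of cement: 37.7 × 9.8 = 369.5 N down at 0.53 m → arm 0.53 m, τ = 369.5 × 0.53 = 195.8 N·m counterclockwise.
Bucket of sand: 9 × 9.8 = 88.2 N down at 0.18 m → arm 0.18 m, τ = 88.2 × 0.18 = 15.88 N·m counterclockwise.
Net load moment about support B = 234 N·m counterclockwise.
Reaction R at support A is upward at 1.8 m, arm 1.8 m → moment R × 1.8 clockwise.
Balancing moments: R × 1.8 = 234, giving R = 130 N.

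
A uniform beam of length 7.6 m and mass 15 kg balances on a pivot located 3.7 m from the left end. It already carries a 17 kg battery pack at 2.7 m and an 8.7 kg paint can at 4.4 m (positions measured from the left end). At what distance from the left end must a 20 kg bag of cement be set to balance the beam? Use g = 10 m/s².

Take moments about the pivot (at 3.7 m from the left end).
Beam weight: 15 × 10 = 150 N down at 3.8 m → arm 0.1 m, τ = 150 × 0.1 = 15 N·m clockwise.
Battery pack: 17 × 10 = 170 N down at 2.7 m → arm 1 m, τ = 170 × 1 = 170 N·m counterclockwise.
Paint can: 8.7 × 10 = 87 N down at 4.4 m → arm 0.7 m, τ = 87 × 0.7 = 60.9 N·m clockwise.
Net moment of existing loads = 94.1 N·m counterclockwise.
The bag of cement weighs 20 × 10 = 200 N and must supply an equal clockwise moment, so its lever arm about the pivot is 94.1 / 200 = 0.47 m.
That puts it at 3.7 + 0.47 = 4.17 m from the left end.

x ≈ 4.17 m from the left end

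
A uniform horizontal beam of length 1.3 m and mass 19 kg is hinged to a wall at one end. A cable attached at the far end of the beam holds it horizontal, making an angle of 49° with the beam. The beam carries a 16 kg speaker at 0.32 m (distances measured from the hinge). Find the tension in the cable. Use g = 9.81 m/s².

Sum moments about the hinge (the unknown hinge reaction has zero arm there).
Beam weight: 19 × 9.81 = 186.4 N down at 0.65 m → arm 0.65 m, τ = 186.4 × 0.65 = 121.2 N·m clockwise.
Speaker: 16 × 9.81 = 157 N down at 0.32 m → arm 0.32 m, τ = 157 × 0.32 = 50.24 N·m clockwise.
Total clockwise load moment = 171.4 N·m.
The cable tension T acts at 1.3 m; only its component perpendicular to the beam, T sinθ, produces torque. sin 49° = 0.7547.
For rotational equilibrium, T × 1.3 × 0.7547 = 171.4, so T = 171.4 / 0.9811 = 175 N.

T ≈ 175 N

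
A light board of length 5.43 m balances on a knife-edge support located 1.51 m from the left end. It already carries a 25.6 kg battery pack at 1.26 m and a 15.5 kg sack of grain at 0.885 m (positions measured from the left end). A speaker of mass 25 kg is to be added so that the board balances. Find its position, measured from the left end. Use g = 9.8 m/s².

Take moments about the knife-edge support (at 1.51 m from the left end).
Battery pack: 25.6 × 9.8 = 250.9 N down at 1.26 m → arm 0.25 m, τ = 250.9 × 0.25 = 62.73 N·m counterclockwise.
Sack of grain: 15.5 × 9.8 = 151.9 N down at 0.885 m → arm 0.625 m, τ = 151.9 × 0.625 = 94.94 N·m counterclockwise.
Net moment of existing loads = 157.7 N·m counterclockwise.
The speaker weighs 25 × 9.8 = 245 N and must supply an equal clockwise moment, so its lever arm about the knife-edge support is 157.7 / 245 = 0.644 m.
That puts it at 1.51 + 0.644 = 2.15 m from the left end.

x ≈ 2.15 m from the left end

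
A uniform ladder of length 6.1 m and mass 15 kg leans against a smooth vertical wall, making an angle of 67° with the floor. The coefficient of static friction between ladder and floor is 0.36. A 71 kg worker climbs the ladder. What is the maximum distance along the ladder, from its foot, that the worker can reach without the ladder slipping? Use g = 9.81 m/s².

d ≈ 5.62 m

About the foot of the ladder:
Ladder weight 15×9.81 = 147.2 N acts at 3.05 m along the ladder; its horizontal arm is 3.05·cos67° = 1.192 m → τ = 175.5 N·m clockwise.
Worker weight 71×9.81 = 696.5 N at distance d → arm d·cos67° → τ = 696.5·d·0.3907 clockwise.
Wall normal N at the top has arm L sinθ = 5.615 m counterclockwise, so Στ = 0 gives N·5.615 = 175.5 + 272.1·d.
ΣFy = 0 ⇒ N_floor = 843.7 N, so the maximum friction is μ_s·N_floor = 0.36×843.7 = 303.7 N. ΣFx = 0 ⇒ N_wall = f, so at the slipping point N = 303.7 N.
Substituting: 303.7×5.615 = 175.5 + 272.1·d ⇒ d = (1705 − 175.5) / 272.1 = 5.62 m.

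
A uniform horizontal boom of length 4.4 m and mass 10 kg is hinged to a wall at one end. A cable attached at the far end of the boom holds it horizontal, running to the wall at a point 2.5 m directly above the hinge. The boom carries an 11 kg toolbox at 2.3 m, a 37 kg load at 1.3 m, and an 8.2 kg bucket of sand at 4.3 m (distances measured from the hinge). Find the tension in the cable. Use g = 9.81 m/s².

T ≈ 590 N

Taking torques about the hinge:
Beam weight: 10 × 9.81 = 98.1 N down at 2.2 m → arm 2.2 m, τ = 98.1 × 2.2 = 215.8 N·m clockwise.
Toolbox: 11 × 9.81 = 107.9 N down at 2.3 m → arm 2.3 m, τ = 107.9 × 2.3 = 248.2 N·m clockwise.
Load: 37 × 9.81 = 363 N down at 1.3 m → arm 1.3 m, τ = 363 × 1.3 = 471.9 N·m clockwise.
Bucket of sand: 8.2 × 9.81 = 80.44 N down at 4.3 m → arm 4.3 m, τ = 80.44 × 4.3 = 345.9 N·m clockwise.
Total clockwise load moment = 1282 N·m.
The cable tension T acts at 4.4 m; only its component perpendicular to the boom, T sinθ, produces torque. sinθ = h/√(h²+d²) = 2.5/√(2.5²+4.4²) = 0.494.
For rotational equilibrium, T × 4.4 × 0.494 = 1282, so T = 1282 / 2.174 = 590 N.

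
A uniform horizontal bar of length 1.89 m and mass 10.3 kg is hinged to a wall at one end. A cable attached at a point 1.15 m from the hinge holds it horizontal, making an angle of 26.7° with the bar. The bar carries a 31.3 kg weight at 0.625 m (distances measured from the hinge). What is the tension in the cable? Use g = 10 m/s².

T ≈ 567 N

Take moments about the hinge.
Beam weight: 10.3 × 10 = 103 N down at 0.945 m → arm 0.945 m, τ = 103 × 0.945 = 97.33 N·m clockwise.
Weight: 31.3 × 10 = 313 N down at 0.625 m → arm 0.625 m, τ = 313 × 0.625 = 195.6 N·m clockwise.
Total clockwise load moment = 292.9 N·m.
The cable tension T acts at 1.15 m; only its component perpendicular to the bar, T sinθ, produces torque. sin 26.7° = 0.4493.
Setting net torque to zero: T × 1.15 × 0.4493 = 292.9 → T = 292.9 / 0.5167 = 567 N.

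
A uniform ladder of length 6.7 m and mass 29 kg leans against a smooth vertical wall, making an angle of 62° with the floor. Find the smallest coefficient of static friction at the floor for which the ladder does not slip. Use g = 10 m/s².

About the foot of the ladder:
Ladder weight 29×10 = 290 N acts at 3.35 m along the ladder; its horizontal arm is 3.35·cos62° = 1.573 m → τ = 456.2 N·m clockwise.
Wall normal N acts horizontally at the top; its moment arm is the height L sinθ = 6.7·sin62° = 5.916 m, counterclockwise.
For rotational equilibrium, N × 5.916 = 456.2, so N = 77.11 N.
ΣFx = 0 ⇒ f = N_wall = 77.11 N. ΣFy = 0 ⇒ N_floor = 290 N.
μ_min = f / N_floor = 77.11 / 290 = 0.266.

μ_min ≈ 0.266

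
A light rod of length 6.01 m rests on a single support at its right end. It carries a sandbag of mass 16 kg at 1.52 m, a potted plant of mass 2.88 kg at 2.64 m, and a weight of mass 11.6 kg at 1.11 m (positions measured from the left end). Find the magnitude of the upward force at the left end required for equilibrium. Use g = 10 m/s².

Choose the right end as the axis so the unknown pivot reaction has zero arm there.
Sandbag: 16 × 10 = 160 N down at 1.52 m → arm 4.49 m, τ = 160 × 4.49 = 718.4 N·m counterclockwise.
Potted plant: 2.88 × 10 = 28.8 N down at 2.64 m → arm 3.37 m, τ = 28.8 × 3.37 = 97.06 N·m counterclockwise.
Weight: 11.6 × 10 = 116 N down at 1.11 m → arm 4.9 m, τ = 116 × 4.9 = 568.4 N·m counterclockwise.
Net moment of the loads = 1384 N·m counterclockwise.
The upward force F acts at the left end, arm 6.01 m, giving F × 6.01 clockwise.
Setting net torque to zero: F × 6.01 = 1384 → F = 1384 / 6.01 = 230 N.

F ≈ 230 N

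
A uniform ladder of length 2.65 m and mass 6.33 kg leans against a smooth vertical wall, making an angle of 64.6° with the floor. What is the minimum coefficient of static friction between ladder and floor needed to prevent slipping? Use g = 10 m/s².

μ_min ≈ 0.237

Choose the foot of the ladder as the axis so the floor normal and friction both act there and drop out.
Ladder weight 6.33×10 = 63.3 N acts at 1.325 m along the ladder; its horizontal arm is 1.325·cos64.6° = 0.5683 m → τ = 35.97 N·m clockwise.
Wall normal N acts horizontally at the top; its moment arm is the height L sinθ = 2.65·sin64.6° = 2.394 m, counterclockwise.
Balancing moments: N × 2.394 = 35.97, giving N = 15.03 N.
ΣFx = 0 ⇒ f = N_wall = 15.03 N. ΣFy = 0 ⇒ N_floor = 63.3 N.
μ_min = f / N_floor = 15.03 / 63.3 = 0.237.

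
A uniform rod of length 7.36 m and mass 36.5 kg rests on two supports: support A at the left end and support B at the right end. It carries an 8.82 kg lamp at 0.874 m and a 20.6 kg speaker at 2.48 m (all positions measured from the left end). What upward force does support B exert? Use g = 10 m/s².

Taking torques about support A:
Beam weight: 36.5 × 10 = 365 N down at 3.68 m → arm 3.68 m, τ = 365 × 3.68 = 1343 N·m clockwise.
Lamp: 8.82 × 10 = 88.2 N down at 0.874 m → arm 0.874 m, τ = 88.2 × 0.874 = 77.09 N·m clockwise.
Speaker: 20.6 × 10 = 206 N down at 2.48 m → arm 2.48 m, τ = 206 × 2.48 = 510.9 N·m clockwise.
Net load moment about support A = 1931 N·m clockwise.
Reaction R at support B is upward at 7.36 m, arm 7.36 m → moment R × 7.36 counterclockwise.
Setting net torque to zero: R × 7.36 = 1931 → R = 262 N.

R_B ≈ 262 N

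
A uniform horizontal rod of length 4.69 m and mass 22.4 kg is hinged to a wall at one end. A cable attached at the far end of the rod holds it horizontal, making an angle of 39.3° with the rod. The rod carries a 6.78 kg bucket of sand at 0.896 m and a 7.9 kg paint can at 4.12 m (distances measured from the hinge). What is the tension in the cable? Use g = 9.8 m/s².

Sum moments about the hinge (the unknown hinge reaction has zero arm there).
Beam weight: 22.4 × 9.8 = 219.5 N down at 2.345 m → arm 2.345 m, τ = 219.5 × 2.345 = 514.7 N·m clockwise.
Bucket of sand: 6.78 × 9.8 = 66.44 N down at 0.896 m → arm 0.896 m, τ = 66.44 × 0.896 = 59.53 N·m clockwise.
Paint can: 7.9 × 9.8 = 77.42 N down at 4.12 m → arm 4.12 m, τ = 77.42 × 4.12 = 319 N·m clockwise.
Total clockwise load moment = 893.2 N·m.
The cable tension T acts at 4.69 m; only its component perpendicular to the rod, T sinθ, produces torque. sin 39.3° = 0.6334.
Setting net torque to zero: T × 4.69 × 0.6334 = 893.2 → T = 893.2 / 2.971 = 301 N.

T ≈ 301 N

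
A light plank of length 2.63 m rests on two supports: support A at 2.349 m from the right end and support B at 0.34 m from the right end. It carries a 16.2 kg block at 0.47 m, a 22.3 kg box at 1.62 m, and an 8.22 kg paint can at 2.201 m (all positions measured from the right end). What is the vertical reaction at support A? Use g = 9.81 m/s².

R_A ≈ 224 N

Taking torques about support B:
Block: 16.2 × 9.81 = 158.9 N down at 0.47 m → arm 0.13 m, τ = 158.9 × 0.13 = 20.66 N·m counterclockwise.
Box: 22.3 × 9.81 = 218.8 N down at 1.62 m → arm 1.28 m, τ = 218.8 × 1.28 = 280.1 N·m counterclockwise.
Paint can: 8.22 × 9.81 = 80.64 N down at 2.201 m → arm 1.861 m, τ = 80.64 × 1.861 = 150.1 N·m counterclockwise.
Net load moment about support B = 450.9 N·m counterclockwise.
Reaction R at support A is upward at 2.349 m, arm 2.009 m → moment R × 2.009 clockwise.
For rotational equilibrium, R × 2.009 = 450.9, so R = 224 N.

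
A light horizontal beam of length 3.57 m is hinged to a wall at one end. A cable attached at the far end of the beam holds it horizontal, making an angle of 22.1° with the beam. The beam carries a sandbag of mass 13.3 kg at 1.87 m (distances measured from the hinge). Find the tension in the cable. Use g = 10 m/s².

T ≈ 185 N

Taking torques about the hinge:
Sandbag: 13.3 × 10 = 133 N down at 1.87 m → arm 1.87 m, τ = 133 × 1.87 = 248.7 N·m clockwise.
Total clockwise load moment = 248.7 N·m.
The cable tension T acts at 3.57 m; only its component perpendicular to the beam, T sinθ, produces torque. sin 22.1° = 0.3762.
Setting net torque to zero: T × 3.57 × 0.3762 = 248.7 → T = 248.7 / 1.343 = 185 N.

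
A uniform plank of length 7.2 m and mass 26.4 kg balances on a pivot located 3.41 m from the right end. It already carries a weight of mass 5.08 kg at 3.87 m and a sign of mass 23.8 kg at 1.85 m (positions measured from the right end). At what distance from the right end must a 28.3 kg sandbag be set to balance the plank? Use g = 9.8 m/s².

x ≈ 4.46 m from the right end

Take moments about the pivot (at 3.41 m from the right end).
Beam weight: 26.4 × 9.8 = 258.7 N down at 3.6 m → arm 0.19 m, τ = 258.7 × 0.19 = 49.15 N·m counterclockwise.
Weight: 5.08 × 9.8 = 49.78 N down at 3.87 m → arm 0.46 m, τ = 49.78 × 0.46 = 22.9 N·m counterclockwise.
Sign: 23.8 × 9.8 = 233.2 N down at 1.85 m → arm 1.56 m, τ = 233.2 × 1.56 = 363.8 N·m clockwise.
Net moment of existing loads = 291.8 N·m clockwise.
The sandbag weighs 28.3 × 9.8 = 277.3 N and must supply an equal counterclockwise moment, so its lever arm about the pivot is 291.8 / 277.3 = 1.05 m.
That puts it at 3.41 + 1.05 = 4.46 m from the right end.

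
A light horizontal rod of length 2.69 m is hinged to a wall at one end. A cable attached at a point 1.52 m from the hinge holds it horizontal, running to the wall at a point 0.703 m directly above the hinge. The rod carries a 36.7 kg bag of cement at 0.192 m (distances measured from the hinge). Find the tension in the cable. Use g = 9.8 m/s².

T ≈ 108 N

Sum moments about the hinge (the unknown hinge reaction has zero arm there).
Bag of cement: 36.7 × 9.8 = 359.7 N down at 0.192 m → arm 0.192 m, τ = 359.7 × 0.192 = 69.06 N·m clockwise.
Total clockwise load moment = 69.06 N·m.
The cable tension T acts at 1.52 m; only its component perpendicular to the rod, T sinθ, produces torque. sinθ = h/√(h²+d²) = 0.703/√(0.703²+1.52²) = 0.4198.
For rotational equilibrium, T × 1.52 × 0.4198 = 69.06, so T = 69.06 / 0.6381 = 108 N.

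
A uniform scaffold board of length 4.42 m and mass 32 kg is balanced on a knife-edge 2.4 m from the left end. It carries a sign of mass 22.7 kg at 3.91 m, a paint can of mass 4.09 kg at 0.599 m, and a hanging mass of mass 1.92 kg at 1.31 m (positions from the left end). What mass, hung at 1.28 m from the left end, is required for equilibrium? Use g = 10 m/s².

m ≈ 16.7 kg

Taking torques about the knife-edge (at 2.4 m from the left end):
Beam weight: 32 × 10 = 320 N down at 2.21 m → arm 0.19 m, τ = 320 × 0.19 = 60.8 N·m counterclockwise.
Sign: 22.7 × 10 = 227 N down at 3.91 m → arm 1.51 m, τ = 227 × 1.51 = 342.8 N·m clockwise.
Paint can: 4.09 × 10 = 40.9 N down at 0.599 m → arm 1.801 m, τ = 40.9 × 1.801 = 73.66 N·m counterclockwise.
Hanging mass: 1.92 × 10 = 19.2 N down at 1.31 m → arm 1.09 m, τ = 19.2 × 1.09 = 20.93 N·m counterclockwise.
Net moment of known loads = 187.4 N·m clockwise.
An unknown mass m at 1.28 m has arm 1.12 m; its moment is m·g·1.12 counterclockwise.
Στ = 0 ⇒ m × 10 × 1.12 = 187.4 ⇒ m = 187.4 / (10 × 1.12) = 16.7 kg.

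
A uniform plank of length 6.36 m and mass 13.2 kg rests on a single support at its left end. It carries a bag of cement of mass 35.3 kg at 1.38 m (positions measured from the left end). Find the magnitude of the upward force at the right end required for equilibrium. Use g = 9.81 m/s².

F ≈ 140 N

Taking torques about the left end:
Beam weight: 13.2 × 9.81 = 129.5 N down at 3.18 m → arm 3.18 m, τ = 129.5 × 3.18 = 411.8 N·m clockwise.
Bag of cement: 35.3 × 9.81 = 346.3 N down at 1.38 m → arm 1.38 m, τ = 346.3 × 1.38 = 477.9 N·m clockwise.
Net moment of the loads = 889.7 N·m clockwise.
The upward force F acts at the right end, arm 6.36 m, giving F × 6.36 counterclockwise.
Στ = 0 ⇒ F × 6.36 = 889.7 ⇒ F = 889.7 / 6.36 = 140 N.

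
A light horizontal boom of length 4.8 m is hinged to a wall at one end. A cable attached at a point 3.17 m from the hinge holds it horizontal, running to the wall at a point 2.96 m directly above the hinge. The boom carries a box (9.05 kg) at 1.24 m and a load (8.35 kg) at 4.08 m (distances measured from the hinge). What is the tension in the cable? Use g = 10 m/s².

Choose the hinge as the axis so the unknown hinge reaction has zero arm there.
Box: 9.05 × 10 = 90.5 N down at 1.24 m → arm 1.24 m, τ = 90.5 × 1.24 = 112.2 N·m clockwise.
Load: 8.35 × 10 = 83.5 N down at 4.08 m → arm 4.08 m, τ = 83.5 × 4.08 = 340.7 N·m clockwise.
Total clockwise load moment = 452.9 N·m.
The cable tension T acts at 3.17 m; only its component perpendicular to the boom, T sinθ, produces torque. sinθ = h/√(h²+d²) = 2.96/√(2.96²+3.17²) = 0.6825.
For rotational equilibrium, T × 3.17 × 0.6825 = 452.9, so T = 452.9 / 2.164 = 209 N.

T ≈ 209 N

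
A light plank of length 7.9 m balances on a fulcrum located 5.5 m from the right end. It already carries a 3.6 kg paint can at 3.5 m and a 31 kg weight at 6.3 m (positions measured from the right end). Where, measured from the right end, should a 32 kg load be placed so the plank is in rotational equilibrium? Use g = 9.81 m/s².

About the fulcrum (at 5.5 m from the right end):
Paint can: 3.6 × 9.81 = 35.32 N down at 3.5 m → arm 2 m, τ = 35.32 × 2 = 70.64 N·m clockwise.
Weight: 31 × 9.81 = 304.1 N down at 6.3 m → arm 0.8 m, τ = 304.1 × 0.8 = 243.3 N·m counterclockwise.
Net moment of existing loads = 172.7 N·m counterclockwise.
The load weighs 32 × 9.81 = 313.9 N and must supply an equal clockwise moment, so its lever arm about the fulcrum is 172.7 / 313.9 = 0.55 m.
That puts it at 5.5 − 0.55 = 4.95 m from the right end.

x ≈ 4.95 m from the right end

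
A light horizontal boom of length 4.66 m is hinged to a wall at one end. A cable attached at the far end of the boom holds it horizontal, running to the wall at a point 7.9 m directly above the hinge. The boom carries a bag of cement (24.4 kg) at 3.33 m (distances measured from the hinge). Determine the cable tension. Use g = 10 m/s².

About the hinge:
Bag of cement: 24.4 × 10 = 244 N down at 3.33 m → arm 3.33 m, τ = 244 × 3.33 = 812.5 N·m clockwise.
Total clockwise load moment = 812.5 N·m.
The cable tension T acts at 4.66 m; only its component perpendicular to the boom, T sinθ, produces torque. sinθ = h/√(h²+d²) = 7.9/√(7.9²+4.66²) = 0.8613.
Balancing moments: T × 4.66 × 0.8613 = 812.5, giving T = 812.5 / 4.014 = 202 N.

T ≈ 202 N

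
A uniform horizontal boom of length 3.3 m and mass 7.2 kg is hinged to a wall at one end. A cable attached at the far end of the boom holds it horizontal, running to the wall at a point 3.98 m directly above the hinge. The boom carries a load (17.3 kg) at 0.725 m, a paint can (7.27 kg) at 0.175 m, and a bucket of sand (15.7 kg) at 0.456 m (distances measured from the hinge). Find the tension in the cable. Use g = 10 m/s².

Take moments about the hinge.
Beam weight: 7.2 × 10 = 72 N down at 1.65 m → arm 1.65 m, τ = 72 × 1.65 = 118.8 N·m clockwise.
Load: 17.3 × 10 = 173 N down at 0.725 m → arm 0.725 m, τ = 173 × 0.725 = 125.4 N·m clockwise.
Paint can: 7.27 × 10 = 72.7 N down at 0.175 m → arm 0.175 m, τ = 72.7 × 0.175 = 12.72 N·m clockwise.
Bucket of sand: 15.7 × 10 = 157 N down at 0.456 m → arm 0.456 m, τ = 157 × 0.456 = 71.59 N·m clockwise.
Total clockwise load moment = 328.5 N·m.
The cable tension T acts at 3.3 m; only its component perpendicular to the boom, T sinθ, produces torque. sinθ = h/√(h²+d²) = 3.98/√(3.98²+3.3²) = 0.7698.
Setting net torque to zero: T × 3.3 × 0.7698 = 328.5 → T = 328.5 / 2.54 = 129 N.

T ≈ 129 N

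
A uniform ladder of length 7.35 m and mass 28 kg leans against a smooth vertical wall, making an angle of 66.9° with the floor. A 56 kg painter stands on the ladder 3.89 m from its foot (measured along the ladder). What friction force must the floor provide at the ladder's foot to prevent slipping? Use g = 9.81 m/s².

f ≈ 183 N

Choose the foot of the ladder as the axis so the floor normal and friction both act there and drop out.
Ladder weight 28×9.81 = 274.7 N acts at 3.675 m along the ladder; its horizontal arm is 3.675·cos66.9° = 1.442 m → τ = 396.1 N·m clockwise.
Painter: 56×9.81 = 549.4 N at 3.89 m → arm 1.526 m → τ = 838.4 N·m clockwise.
Wall normal N acts horizontally at the top; its moment arm is the height L sinθ = 7.35·sin66.9° = 6.761 m, counterclockwise.
For rotational equilibrium, N × 6.761 = 1234, so N = 183 N.
ΣFx = 0: friction at the foot balances the wall's push, so f = N_wall = 183 N.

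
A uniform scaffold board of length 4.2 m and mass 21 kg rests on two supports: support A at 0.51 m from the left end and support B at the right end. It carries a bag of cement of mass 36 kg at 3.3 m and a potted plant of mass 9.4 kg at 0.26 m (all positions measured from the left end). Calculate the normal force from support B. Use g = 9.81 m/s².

Choose support A as the axis so its reaction then has zero moment arm.
Beam weight: 21 × 9.81 = 206 N down at 2.1 m → arm 1.59 m, τ = 206 × 1.59 = 327.5 N·m clockwise.
Bag of cement: 36 × 9.81 = 353.2 N down at 3.3 m → arm 2.79 m, τ = 353.2 × 2.79 = 985.4 N·m clockwise.
Potted plant: 9.4 × 9.81 = 92.21 N down at 0.26 m → arm 0.25 m, τ = 92.21 × 0.25 = 23.05 N·m counterclockwise.
Net load moment about support A = 1290 N·m clockwise.
Reaction R at support B is upward at 4.2 m, arm 3.69 m → moment R × 3.69 counterclockwise.
Setting net torque to zero: R × 3.69 = 1290 → R = 350 N.

R_B ≈ 350 N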